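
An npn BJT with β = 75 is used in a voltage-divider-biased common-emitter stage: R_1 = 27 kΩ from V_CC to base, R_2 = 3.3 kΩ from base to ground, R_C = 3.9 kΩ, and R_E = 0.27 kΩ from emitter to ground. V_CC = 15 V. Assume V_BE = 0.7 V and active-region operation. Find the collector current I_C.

I_C ≈ 3 mA

Thevenize the base divider: V_Th = V_CC·R_2/(R_1+R_2) = 15×3.3/30.3 = 1.63 V, R_Th = R_1‖R_2 = 2.94 kΩ.
Base-emitter loop: V_Th = I_B·R_Th + V_BE + (β+1)I_B·R_E, so I_B = (1.63 − 0.7) / (2.94 + 76×0.27) = 0.0398 mA.
I_C = β·I_B = 75×0.0398 = 2.98 mA, and I_E = (β+1)I_B = 3.02 mA.
V_CE = V_CC − I_C·R_C − I_E·R_E = 15 − 2.98×3.9 − 3.02×0.27 = 2.54 V.
V_CE = 2.54 V > 0.2 V confirms active-region operation.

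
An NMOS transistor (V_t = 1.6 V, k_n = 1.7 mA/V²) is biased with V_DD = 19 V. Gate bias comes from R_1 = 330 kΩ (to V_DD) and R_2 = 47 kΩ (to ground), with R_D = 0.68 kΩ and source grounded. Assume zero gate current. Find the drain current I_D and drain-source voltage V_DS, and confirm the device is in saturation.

I_D ≈ 0.5 mA, V_DS ≈ 19 V

V_G = V_DD·R_2/(R_1+R_2) = 19×47/377 = 2.37 V. With the source grounded, V_GS = V_G = 2.37 V.
Assume saturation: I_D = (k_n/2)(V_GS − V_t)² = (1.7/2)×(2.37 − 1.6)² = 0.85×0.769² = 0.502 mA.
V_DS = V_DD − I_D·R_D = 19 − 0.502×0.68 = 18.7 V.
Saturation requires V_DS ≥ V_GS − V_t = 0.769 V; 18.7 ≥ 0.769 ✓.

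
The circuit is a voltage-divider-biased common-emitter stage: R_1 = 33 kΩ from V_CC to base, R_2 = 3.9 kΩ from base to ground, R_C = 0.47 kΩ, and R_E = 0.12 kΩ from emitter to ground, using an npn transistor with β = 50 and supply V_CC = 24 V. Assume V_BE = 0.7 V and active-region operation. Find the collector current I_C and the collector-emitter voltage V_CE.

I_C ≈ 9.6 mA, V_CE ≈ 18 V

Thevenize the base divider: V_Th = V_CC·R_2/(R_1+R_2) = 24×3.9/36.9 = 2.54 V, R_Th = R_1‖R_2 = 3.49 kΩ.
Base-emitter loop: V_Th = I_B·R_Th + V_BE + (β+1)I_B·R_E, so I_B = (2.54 − 0.7) / (3.49 + 51×0.12) = 0.191 mA.
I_C = β·I_B = 50×0.191 = 9.56 mA, and I_E = (β+1)I_B = 9.75 mA.
V_CE = V_CC − I_C·R_C − I_E·R_E = 24 − 9.56×0.47 − 9.75×0.12 = 18.3 V.
V_CE = 18.3 V > 0.2 V confirms active-region operation.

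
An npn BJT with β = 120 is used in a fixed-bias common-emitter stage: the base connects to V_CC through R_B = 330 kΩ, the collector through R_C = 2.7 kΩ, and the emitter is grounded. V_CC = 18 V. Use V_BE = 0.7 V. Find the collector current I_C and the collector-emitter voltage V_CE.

I_C ≈ 6.3 mA, V_CE ≈ 1 V

Base loop: V_CC = I_B·R_B + V_BE, so I_B = (18 − 0.7)/330 kΩ = 0.0524 mA.
In the active region I_C = β·I_B = 120 × 0.0524 = 6.29 mA.
Collector loop: V_CE = V_CC − I_C·R_C = 18 − 6.29×2.7 = 1.01 V.
Since V_CE = 1.01 V > V_CE(sat) ≈ 0.2 V, the transistor is in the active region as assumed.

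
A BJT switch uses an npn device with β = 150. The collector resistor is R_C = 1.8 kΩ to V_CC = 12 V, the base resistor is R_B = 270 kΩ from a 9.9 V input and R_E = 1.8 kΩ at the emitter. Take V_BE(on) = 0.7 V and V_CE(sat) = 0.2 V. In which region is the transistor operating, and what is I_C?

active; I_C ≈ 2.5 mA

Assume active. Base-emitter loop: I_B = (V_BB − V_BE)/(R_B + (β+1)R_E) = (9.9 − 0.7)/(270 + 151×1.8) = 0.017 mA.
I_C = β·I_B = 150×0.017 = 2.55 mA.
V_CE = V_CC − I_C·R_C − I_E·R_E = 12 − 2.55×1.8 − 2.56×1.8 = 2.8 V > V_CE(sat), so the active-region assumption holds.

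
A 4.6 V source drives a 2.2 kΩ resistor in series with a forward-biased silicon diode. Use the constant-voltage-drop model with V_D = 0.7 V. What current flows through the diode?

I ≈ 1.8 mA

KVL around the loop: 4.6 = V_D + I·R = 0.7 + I × 2.2 kΩ.
So I = (4.6 − 0.7) / 2.2 kΩ = 3.9 / 2.2 = 1.77 mA.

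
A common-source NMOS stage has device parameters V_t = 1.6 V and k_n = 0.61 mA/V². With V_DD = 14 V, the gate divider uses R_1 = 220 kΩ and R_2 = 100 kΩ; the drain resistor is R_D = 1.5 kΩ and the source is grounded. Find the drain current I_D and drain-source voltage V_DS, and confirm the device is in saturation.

V_G = V_DD·R_2/(R_1+R_2) = 14×100/320 = 4.38 V. With the source grounded, V_GS = V_G = 4.38 V.
Assume saturation: I_D = (k_n/2)(V_GS − V_t)² = (0.61/2)×(4.38 − 1.6)² = 0.305×2.77² = 2.35 mA.
V_DS = V_DD − I_D·R_D = 14 − 2.35×1.5 = 10.5 V.
Saturation requires V_DS ≥ V_GS − V_t = 2.77 V; 10.5 ≥ 2.77 ✓.

I_D ≈ 2.3 mA, V_DS ≈ 10 V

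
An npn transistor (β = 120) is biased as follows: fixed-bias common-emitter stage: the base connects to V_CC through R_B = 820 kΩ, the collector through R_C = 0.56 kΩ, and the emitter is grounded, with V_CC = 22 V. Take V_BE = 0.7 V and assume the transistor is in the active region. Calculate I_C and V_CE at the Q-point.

Base loop: V_CC = I_B·R_B + V_BE, so I_B = (22 − 0.7)/820 kΩ = 0.026 mA.
In the active region I_C = β·I_B = 120 × 0.026 = 3.12 mA.
Collector loop: V_CE = V_CC − I_C·R_C = 22 − 3.12×0.56 = 20.3 V.
Since V_CE = 20.3 V > V_CE(sat) ≈ 0.2 V, the transistor is in the active region as assumed.

I_C ≈ 3.1 mA, V_CE ≈ 20 V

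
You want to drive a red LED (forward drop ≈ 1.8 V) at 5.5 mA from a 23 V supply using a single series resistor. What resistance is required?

R ≈ 3.9 kΩ

The resistor drops V_S − V_D = 23 − 1.8 = 21.2 V at 5.5 mA.
R = 21.2 V / 5.5 mA = 3.85 kΩ.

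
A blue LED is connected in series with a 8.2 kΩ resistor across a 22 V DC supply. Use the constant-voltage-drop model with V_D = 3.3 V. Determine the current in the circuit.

I ≈ 2.3 mA

KVL around the loop: 22 = V_D + I·R = 3.3 + I × 8.2 kΩ.
So I = (22 − 3.3) / 8.2 kΩ = 18.7 / 8.2 = 2.28 mA.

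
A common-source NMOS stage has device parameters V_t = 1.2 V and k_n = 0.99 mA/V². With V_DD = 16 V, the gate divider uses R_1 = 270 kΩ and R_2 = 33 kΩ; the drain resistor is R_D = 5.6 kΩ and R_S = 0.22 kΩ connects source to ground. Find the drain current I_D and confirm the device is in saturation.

I_D ≈ 0.13 mA

V_G = V_DD·R_2/(R_1+R_2) = 16×33/303 = 1.74 V.
Assume saturation: I_D = (k_n/2)(V_GS − V_t)² with V_GS = V_G − I_D·R_S = 1.74 − 0.22·I_D.
Substituting gives 0.024·I_D² − 1.12·I_D + 0.146 = 0, with roots I_D = 0.131 or 46.5 mA.
The root I_D = 46.5 mA gives V_GS = -8.5 V ≤ V_t, so take I_D = 0.131 mA.
Then V_GS = 1.71 V and V_DS = V_DD − I_D(R_D+R_S) = 16 − 0.131×5.82 = 15.2 V.
Saturation requires V_DS ≥ V_GS − V_t = 0.514 V; 15.2 ≥ 0.514 ✓.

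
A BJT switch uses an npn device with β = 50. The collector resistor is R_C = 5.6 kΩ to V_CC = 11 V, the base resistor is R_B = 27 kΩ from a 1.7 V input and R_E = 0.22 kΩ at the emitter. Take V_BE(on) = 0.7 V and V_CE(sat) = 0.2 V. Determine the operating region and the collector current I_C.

active; I_C ≈ 1.3 mA

Assume active. Base-emitter loop: I_B = (V_BB − V_BE)/(R_B + (β+1)R_E) = (1.7 − 0.7)/(27 + 51×0.22) = 0.0262 mA.
I_C = β·I_B = 50×0.0262 = 1.31 mA.
V_CE = V_CC − I_C·R_C − I_E·R_E = 11 − 1.31×5.6 − 1.33×0.22 = 3.38 V > V_CE(sat), so the active-region assumption holds.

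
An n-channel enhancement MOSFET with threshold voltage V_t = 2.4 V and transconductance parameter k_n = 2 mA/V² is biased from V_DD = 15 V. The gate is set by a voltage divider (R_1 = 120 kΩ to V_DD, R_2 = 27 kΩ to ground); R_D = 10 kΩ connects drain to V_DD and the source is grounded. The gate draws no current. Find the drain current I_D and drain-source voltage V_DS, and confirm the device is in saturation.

V_G = V_DD·R_2/(R_1+R_2) = 15×27/147 = 2.76 V. With the source grounded, V_GS = V_G = 2.76 V.
Assume saturation: I_D = (k_n/2)(V_GS − V_t)² = (2/2)×(2.76 − 2.4)² = 1×0.355² = 0.126 mA.
V_DS = V_DD − I_D·R_D = 15 − 0.126×10 = 13.7 V.
Saturation requires V_DS ≥ V_GS − V_t = 0.355 V; 13.7 ≥ 0.355 ✓.

I_D ≈ 0.13 mA, V_DS ≈ 14 V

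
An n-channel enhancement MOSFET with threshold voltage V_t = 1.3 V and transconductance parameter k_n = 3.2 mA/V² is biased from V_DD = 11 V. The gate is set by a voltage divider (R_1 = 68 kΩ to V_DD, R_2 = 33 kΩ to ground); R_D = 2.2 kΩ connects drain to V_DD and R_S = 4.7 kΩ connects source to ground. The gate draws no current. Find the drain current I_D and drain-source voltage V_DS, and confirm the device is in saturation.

I_D ≈ 0.38 mA, V_DS ≈ 8.4 V

V_G = V_DD·R_2/(R_1+R_2) = 11×33/101 = 3.59 V.
Assume saturation: I_D = (k_n/2)(V_GS − V_t)² with V_GS = V_G − I_D·R_S = 3.59 − 4.7·I_D.
Substituting gives 35.3·I_D² − 35.5·I_D + 8.42 = 0, with roots I_D = 0.384 or 0.621 mA.
The root I_D = 0.621 mA gives V_GS = 0.677 V ≤ V_t, so take I_D = 0.384 mA.
Then V_GS = 1.79 V and V_DS = V_DD − I_D(R_D+R_S) = 11 − 0.384×6.9 = 8.35 V.
Saturation requires V_DS ≥ V_GS − V_t = 0.49 V; 8.35 ≥ 0.49 ✓.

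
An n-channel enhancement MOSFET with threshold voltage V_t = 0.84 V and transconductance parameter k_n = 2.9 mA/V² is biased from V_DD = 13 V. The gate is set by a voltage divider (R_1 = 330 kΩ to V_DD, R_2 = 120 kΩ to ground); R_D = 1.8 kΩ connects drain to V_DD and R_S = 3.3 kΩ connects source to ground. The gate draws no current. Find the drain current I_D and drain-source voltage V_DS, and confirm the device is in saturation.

V_G = V_DD·R_2/(R_1+R_2) = 13×120/450 = 3.47 V.
Assume saturation: I_D = (k_n/2)(V_GS − V_t)² with V_GS = V_G − I_D·R_S = 3.47 − 3.3·I_D.
Substituting gives 15.8·I_D² − 26.1·I_D + 10 = 0, with roots I_D = 0.601 or 1.05 mA.
The root I_D = 1.05 mA gives V_GS = -0.0127 V ≤ V_t, so take I_D = 0.601 mA.
Then V_GS = 1.48 V and V_DS = V_DD − I_D(R_D+R_S) = 13 − 0.601×5.1 = 9.94 V.
Saturation requires V_DS ≥ V_GS − V_t = 0.644 V; 9.94 ≥ 0.644 ✓.

I_D ≈ 0.6 mA, V_DS ≈ 9.9 V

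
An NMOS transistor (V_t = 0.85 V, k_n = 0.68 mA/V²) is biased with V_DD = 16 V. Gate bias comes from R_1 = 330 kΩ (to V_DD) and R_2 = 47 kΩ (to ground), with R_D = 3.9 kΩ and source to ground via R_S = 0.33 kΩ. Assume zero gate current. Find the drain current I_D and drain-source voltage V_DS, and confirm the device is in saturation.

I_D ≈ 0.36 mA, V_DS ≈ 14 V

V_G = V_DD·R_2/(R_1+R_2) = 16×47/377 = 1.99 V.
Assume saturation: I_D = (k_n/2)(V_GS − V_t)² with V_GS = V_G − I_D·R_S = 1.99 − 0.33·I_D.
Substituting gives 0.037·I_D² − 1.26·I_D + 0.446 = 0, with roots I_D = 0.358 or 33.6 mA.
The root I_D = 33.6 mA gives V_GS = -9.09 V ≤ V_t, so take I_D = 0.358 mA.
Then V_GS = 1.88 V and V_DS = V_DD − I_D(R_D+R_S) = 16 − 0.358×4.23 = 14.5 V.
Saturation requires V_DS ≥ V_GS − V_t = 1.03 V; 14.5 ≥ 1.03 ✓.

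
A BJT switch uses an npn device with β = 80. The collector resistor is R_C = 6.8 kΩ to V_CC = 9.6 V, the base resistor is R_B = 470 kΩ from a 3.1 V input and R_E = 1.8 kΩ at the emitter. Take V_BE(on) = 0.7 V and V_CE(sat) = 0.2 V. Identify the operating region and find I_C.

Assume active. Base-emitter loop: I_B = (V_BB − V_BE)/(R_B + (β+1)R_E) = (3.1 − 0.7)/(470 + 81×1.8) = 0.0039 mA.
I_C = β·I_B = 80×0.0039 = 0.312 mA.
V_CE = V_CC − I_C·R_C − I_E·R_E = 9.6 − 0.312×6.8 − 0.316×1.8 = 6.91 V > V_CE(sat), so the active-region assumption holds.

active; I_C ≈ 0.31 mA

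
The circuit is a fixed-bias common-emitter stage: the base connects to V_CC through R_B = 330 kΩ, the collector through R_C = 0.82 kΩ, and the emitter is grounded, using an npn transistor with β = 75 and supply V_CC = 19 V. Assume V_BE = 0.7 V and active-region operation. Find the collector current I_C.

I_C ≈ 4.2 mA

Base loop: V_CC = I_B·R_B + V_BE, so I_B = (19 − 0.7)/330 kΩ = 0.0555 mA.
In the active region I_C = β·I_B = 75 × 0.0555 = 4.16 mA.
Collector loop: V_CE = V_CC − I_C·R_C = 19 − 4.16×0.82 = 15.6 V.
Since V_CE = 15.6 V > V_CE(sat) ≈ 0.2 V, the transistor is in the active region as assumed.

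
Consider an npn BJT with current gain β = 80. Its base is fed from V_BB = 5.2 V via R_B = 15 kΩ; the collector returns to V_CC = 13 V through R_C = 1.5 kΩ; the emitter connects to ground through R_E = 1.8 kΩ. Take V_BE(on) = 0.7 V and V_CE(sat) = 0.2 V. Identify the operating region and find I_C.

Assume active. Base-emitter loop: I_B = (V_BB − V_BE)/(R_B + (β+1)R_E) = (5.2 − 0.7)/(15 + 81×1.8) = 0.028 mA.
I_C = β·I_B = 80×0.028 = 2.24 mA.
V_CE = V_CC − I_C·R_C − I_E·R_E = 13 − 2.24×1.5 − 2.27×1.8 = 5.56 V > V_CE(sat), so the active-region assumption holds.

active; I_C ≈ 2.2 mA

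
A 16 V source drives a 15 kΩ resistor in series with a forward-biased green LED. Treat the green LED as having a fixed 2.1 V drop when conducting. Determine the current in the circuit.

I ≈ 0.93 mA

KVL around the loop: 16 = V_D + I·R = 2.1 + I × 15 kΩ.
So I = (16 − 2.1) / 15 kΩ = 13.9 / 15 = 0.927 mA.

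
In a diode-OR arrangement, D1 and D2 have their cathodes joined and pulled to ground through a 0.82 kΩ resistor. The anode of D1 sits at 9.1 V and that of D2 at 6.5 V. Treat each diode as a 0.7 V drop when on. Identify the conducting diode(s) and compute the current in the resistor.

Only D1 conducts; I_R ≈ 10 mA

Assume both conduct. Then node N would need to be at both 9.1−0.7 = 8.4 V and 6.5−0.7 = 5.8 V, which is impossible.
Assume only D1 conducts: V_N = 9.1 − 0.7 = 8.4 V, so I_R = 8.4/0.82 = 10.2 mA.
Check D2: its anode-to-cathode voltage is 6.5 − 8.4 = -1.9 V < 0.7 V, so it is off. The assumption is consistent.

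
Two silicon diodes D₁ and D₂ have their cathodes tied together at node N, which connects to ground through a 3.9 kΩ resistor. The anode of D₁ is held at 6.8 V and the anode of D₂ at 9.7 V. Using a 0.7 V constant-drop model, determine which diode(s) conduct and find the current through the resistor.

Only D₂ conducts; I_R ≈ 2.3 mA

Assume both conduct. Then node N would need to be at both 6.8−0.7 = 6.1 V and 9.7−0.7 = 9 V, which is impossible.
Assume only D₂ conducts: V_N = 9.7 − 0.7 = 9 V, so I_R = 9/3.9 = 2.31 mA.
Check D₁: its anode-to-cathode voltage is 6.8 − 9 = -2.2 V < 0.7 V, so it is off. The assumption is consistent.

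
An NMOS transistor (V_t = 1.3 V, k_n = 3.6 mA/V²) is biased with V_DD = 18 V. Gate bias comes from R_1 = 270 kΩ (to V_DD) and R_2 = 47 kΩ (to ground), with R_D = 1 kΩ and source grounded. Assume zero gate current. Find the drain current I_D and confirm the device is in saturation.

I_D ≈ 3.4 mA

V_G = V_DD·R_2/(R_1+R_2) = 18×47/317 = 2.67 V. With the source grounded, V_GS = V_G = 2.67 V.
Assume saturation: I_D = (k_n/2)(V_GS − V_t)² = (3.6/2)×(2.67 − 1.3)² = 1.8×1.37² = 3.37 mA.
V_DS = V_DD − I_D·R_D = 18 − 3.37×1 = 14.6 V.
Saturation requires V_DS ≥ V_GS − V_t = 1.37 V; 14.6 ≥ 1.37 ✓.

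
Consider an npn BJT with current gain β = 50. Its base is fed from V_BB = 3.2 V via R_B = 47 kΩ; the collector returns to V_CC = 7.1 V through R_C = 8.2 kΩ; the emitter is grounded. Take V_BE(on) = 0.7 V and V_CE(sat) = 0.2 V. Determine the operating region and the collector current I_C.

saturation; I_C ≈ 0.84 mA

Assume active: I_B = (3.2 − 0.7)/47 = 0.0532 mA, giving I_C = β·I_B = 2.66 mA.
But then V_CE = 7.1 − 2.66×8.2 = -14.7 V < V_CE(sat) = 0.2 V — impossible in the active region.
So the transistor is saturated. With V_CE = 0.2 V, I_C = (V_CC − 0.2)/R_C = 6.9/8.2 = 0.841 mA.
Check: β·I_B = 2.66 mA > I_C = 0.841 mA, confirming saturation.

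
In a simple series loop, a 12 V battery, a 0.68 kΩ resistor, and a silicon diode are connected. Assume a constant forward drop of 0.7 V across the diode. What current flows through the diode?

I ≈ 17 mA

KVL around the loop: 12 = V_D + I·R = 0.7 + I × 0.68 kΩ.
So I = (12 − 0.7) / 0.68 kΩ = 11.3 / 0.68 = 16.6 mA.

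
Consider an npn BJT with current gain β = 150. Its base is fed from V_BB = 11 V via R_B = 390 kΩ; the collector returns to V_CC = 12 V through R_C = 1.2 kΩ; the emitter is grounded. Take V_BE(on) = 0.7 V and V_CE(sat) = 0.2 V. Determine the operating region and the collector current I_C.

active; I_C ≈ 4 mA

Assume active. Base-emitter loop: I_B = (V_BB − V_BE)/R_B = (11 − 0.7)/390 = 0.0264 mA.
I_C = β·I_B = 150×0.0264 = 3.96 mA.
V_CE = V_CC − I_C·R_C = 12 − 3.96×1.2 = 7.25 V > V_CE(sat), so the active-region assumption holds.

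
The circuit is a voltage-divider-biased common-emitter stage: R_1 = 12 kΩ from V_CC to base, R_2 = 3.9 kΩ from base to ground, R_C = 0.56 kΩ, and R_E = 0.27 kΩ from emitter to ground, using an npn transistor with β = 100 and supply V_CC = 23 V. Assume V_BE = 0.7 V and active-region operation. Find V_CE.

V_CE ≈ 9.4 V

Thevenize the base divider: V_Th = V_CC·R_2/(R_1+R_2) = 23×3.9/15.9 = 5.64 V, R_Th = R_1‖R_2 = 2.94 kΩ.
Base-emitter loop: V_Th = I_B·R_Th + V_BE + (β+1)I_B·R_E, so I_B = (5.64 − 0.7) / (2.94 + 101×0.27) = 0.164 mA.
I_C = β·I_B = 100×0.164 = 16.4 mA, and I_E = (β+1)I_B = 16.5 mA.
V_CE = V_CC − I_C·R_C − I_E·R_E = 23 − 16.4×0.56 − 16.5×0.27 = 9.38 V.
V_CE = 9.38 V > 0.2 V confirms active-region operation.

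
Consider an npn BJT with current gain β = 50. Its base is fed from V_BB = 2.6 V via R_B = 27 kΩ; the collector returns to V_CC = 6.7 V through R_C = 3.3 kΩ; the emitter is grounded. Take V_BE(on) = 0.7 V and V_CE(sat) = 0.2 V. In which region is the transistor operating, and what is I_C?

saturation; I_C ≈ 2 mA

Assume active: I_B = (2.6 − 0.7)/27 = 0.0704 mA, giving I_C = β·I_B = 3.52 mA.
But then V_CE = 6.7 − 3.52×3.3 = -4.91 V < V_CE(sat) = 0.2 V — impossible in the active region.
So the transistor is saturated. With V_CE = 0.2 V, I_C = (V_CC − 0.2)/R_C = 6.5/3.3 = 1.97 mA.
Check: β·I_B = 3.52 mA > I_C = 1.97 mA, confirming saturation.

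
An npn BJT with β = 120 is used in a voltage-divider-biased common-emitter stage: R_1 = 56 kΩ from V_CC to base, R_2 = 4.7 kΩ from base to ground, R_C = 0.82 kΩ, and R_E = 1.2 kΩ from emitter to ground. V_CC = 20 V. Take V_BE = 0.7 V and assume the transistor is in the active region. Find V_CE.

V_CE ≈ 19 V

Thevenize the base divider: V_Th = V_CC·R_2/(R_1+R_2) = 20×4.7/60.7 = 1.55 V, R_Th = R_1‖R_2 = 4.34 kΩ.
Base-emitter loop: V_Th = I_B·R_Th + V_BE + (β+1)I_B·R_E, so I_B = (1.55 − 0.7) / (4.34 + 121×1.2) = 0.00567 mA.
I_C = β·I_B = 120×0.00567 = 0.681 mA, and I_E = (β+1)I_B = 0.687 mA.
V_CE = V_CC − I_C·R_C − I_E·R_E = 20 − 0.681×0.82 − 0.687×1.2 = 18.6 V.
V_CE = 18.6 V > 0.2 V confirms active-region operation.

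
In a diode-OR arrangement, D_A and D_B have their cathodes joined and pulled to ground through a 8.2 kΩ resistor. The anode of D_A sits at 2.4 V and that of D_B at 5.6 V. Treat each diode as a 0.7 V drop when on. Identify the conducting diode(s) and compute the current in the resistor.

Only D_B conducts; I_R ≈ 0.6 mA

Assume both conduct. Then node N would need to be at both 2.4−0.7 = 1.7 V and 5.6−0.7 = 4.9 V, which is impossible.
Assume only D_B conducts: V_N = 5.6 − 0.7 = 4.9 V, so I_R = 4.9/8.2 = 0.598 mA.
Check D_A: its anode-to-cathode voltage is 2.4 − 4.9 = -2.5 V < 0.7 V, so it is off. The assumption is consistent.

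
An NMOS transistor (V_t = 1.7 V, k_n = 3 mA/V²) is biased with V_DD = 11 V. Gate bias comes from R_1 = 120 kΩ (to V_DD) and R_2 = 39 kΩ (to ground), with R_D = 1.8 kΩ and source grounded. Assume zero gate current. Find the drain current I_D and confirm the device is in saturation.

I_D ≈ 1.5 mA

V_G = V_DD·R_2/(R_1+R_2) = 11×39/159 = 2.7 V. With the source grounded, V_GS = V_G = 2.7 V.
Assume saturation: I_D = (k_n/2)(V_GS − V_t)² = (3/2)×(2.7 − 1.7)² = 1.5×0.998² = 1.49 mA.
V_DS = V_DD − I_D·R_D = 11 − 1.49×1.8 = 8.31 V.
Saturation requires V_DS ≥ V_GS − V_t = 0.998 V; 8.31 ≥ 0.998 ✓.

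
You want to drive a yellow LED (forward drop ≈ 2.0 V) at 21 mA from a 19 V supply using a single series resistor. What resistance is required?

R ≈ 0.81 kΩ

The resistor drops V_S − V_D = 19 − 2.0 = 17 V at 21 mA.
R = 17 V / 21 mA = 0.81 kΩ.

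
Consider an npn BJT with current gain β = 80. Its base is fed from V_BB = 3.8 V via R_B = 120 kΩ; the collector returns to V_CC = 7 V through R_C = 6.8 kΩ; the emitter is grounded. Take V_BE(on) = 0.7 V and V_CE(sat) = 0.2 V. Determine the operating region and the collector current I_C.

saturation; I_C ≈ 1 mA

Assume active: I_B = (3.8 − 0.7)/120 = 0.0258 mA, giving I_C = β·I_B = 2.07 mA.
But then V_CE = 7 − 2.07×6.8 = -7.05 V < V_CE(sat) = 0.2 V — impossible in the active region.
So the transistor is saturated. With V_CE = 0.2 V, I_C = (V_CC − 0.2)/R_C = 6.8/6.8 = 1 mA.
Check: β·I_B = 2.07 mA > I_C = 1 mA, confirming saturation.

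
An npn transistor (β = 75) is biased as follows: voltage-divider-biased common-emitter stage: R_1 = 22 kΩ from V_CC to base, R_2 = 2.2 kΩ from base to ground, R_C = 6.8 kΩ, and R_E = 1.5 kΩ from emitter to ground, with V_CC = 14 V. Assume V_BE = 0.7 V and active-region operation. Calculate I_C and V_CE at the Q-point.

Thevenize the base divider: V_Th = V_CC·R_2/(R_1+R_2) = 14×2.2/24.2 = 1.27 V, R_Th = R_1‖R_2 = 2 kΩ.
Base-emitter loop: V_Th = I_B·R_Th + V_BE + (β+1)I_B·R_E, so I_B = (1.27 − 0.7) / (2 + 76×1.5) = 0.00494 mA.
I_C = β·I_B = 75×0.00494 = 0.37 mA, and I_E = (β+1)I_B = 0.375 mA.
V_CE = V_CC − I_C·R_C − I_E·R_E = 14 − 0.37×6.8 − 0.375×1.5 = 10.9 V.
V_CE = 10.9 V > 0.2 V confirms active-region operation.

I_C ≈ 0.37 mA, V_CE ≈ 11 V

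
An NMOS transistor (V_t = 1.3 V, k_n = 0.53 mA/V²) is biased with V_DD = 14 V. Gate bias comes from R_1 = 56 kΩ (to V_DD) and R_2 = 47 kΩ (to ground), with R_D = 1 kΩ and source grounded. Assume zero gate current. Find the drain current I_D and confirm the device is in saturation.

V_G = V_DD·R_2/(R_1+R_2) = 14×47/103 = 6.39 V. With the source grounded, V_GS = V_G = 6.39 V.
Assume saturation: I_D = (k_n/2)(V_GS − V_t)² = (0.53/2)×(6.39 − 1.3)² = 0.265×5.09² = 6.86 mA.
V_DS = V_DD − I_D·R_D = 14 − 6.86×1 = 7.14 V.
Saturation requires V_DS ≥ V_GS − V_t = 5.09 V; 7.14 ≥ 5.09 ✓.

I_D ≈ 6.9 mA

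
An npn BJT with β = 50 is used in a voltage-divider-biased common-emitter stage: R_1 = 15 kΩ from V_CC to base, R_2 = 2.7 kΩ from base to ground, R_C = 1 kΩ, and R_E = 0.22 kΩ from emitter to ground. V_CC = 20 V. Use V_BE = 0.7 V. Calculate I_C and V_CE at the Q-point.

I_C ≈ 8.7 mA, V_CE ≈ 9.3 V

Thevenize the base divider: V_Th = V_CC·R_2/(R_1+R_2) = 20×2.7/17.7 = 3.05 V, R_Th = R_1‖R_2 = 2.29 kΩ.
Base-emitter loop: V_Th = I_B·R_Th + V_BE + (β+1)I_B·R_E, so I_B = (3.05 − 0.7) / (2.29 + 51×0.22) = 0.174 mA.
I_C = β·I_B = 50×0.174 = 8.7 mA, and I_E = (β+1)I_B = 8.88 mA.
V_CE = V_CC − I_C·R_C − I_E·R_E = 20 − 8.7×1 − 8.88×0.22 = 9.35 V.
V_CE = 9.35 V > 0.2 V confirms active-region operation.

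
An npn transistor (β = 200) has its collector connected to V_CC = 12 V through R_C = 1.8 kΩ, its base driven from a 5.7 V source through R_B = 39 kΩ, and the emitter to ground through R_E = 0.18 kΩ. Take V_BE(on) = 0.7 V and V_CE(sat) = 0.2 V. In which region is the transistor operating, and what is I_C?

saturation; I_C ≈ 6 mA

Assume active: I_B = (5.7 − 0.7)/(39 + 201×0.18) = 0.0665 mA, I_C = β·I_B = 13.3 mA.
Then V_CE = 12 − 13.3×1.8 − 13.4×0.18 = -14.3 V < 0.2 V — the active assumption fails.
Re-solve with V_CE = 0.2 V. KCL at the emitter: V_E/R_E = (V_BB−0.7−V_E)/R_B + (V_CC−0.2−V_E)/R_C, giving V_E = 1.09 V.
I_C = (V_CC − 0.2 − V_E)/R_C = (11.8 − 1.09)/1.8 = 5.95 mA.
Check: I_B = (5 − 1.09)/39 = 0.1 mA, and β·I_B = 20.1 mA > I_C, confirming saturation.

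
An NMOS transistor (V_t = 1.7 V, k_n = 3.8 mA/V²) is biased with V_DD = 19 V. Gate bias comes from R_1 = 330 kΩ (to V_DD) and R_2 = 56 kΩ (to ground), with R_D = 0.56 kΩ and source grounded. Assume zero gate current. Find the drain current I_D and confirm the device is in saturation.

I_D ≈ 2.1 mA

V_G = V_DD·R_2/(R_1+R_2) = 19×56/386 = 2.76 V. With the source grounded, V_GS = V_G = 2.76 V.
Assume saturation: I_D = (k_n/2)(V_GS − V_t)² = (3.8/2)×(2.76 − 1.7)² = 1.9×1.06² = 2.12 mA.
V_DS = V_DD − I_D·R_D = 19 − 2.12×0.56 = 17.8 V.
Saturation requires V_DS ≥ V_GS − V_t = 1.06 V; 17.8 ≥ 1.06 ✓.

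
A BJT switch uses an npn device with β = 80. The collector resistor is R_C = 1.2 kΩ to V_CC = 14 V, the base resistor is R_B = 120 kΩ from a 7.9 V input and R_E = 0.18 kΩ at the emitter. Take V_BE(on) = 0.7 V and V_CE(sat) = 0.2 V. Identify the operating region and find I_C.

active; I_C ≈ 4.3 mA

Assume active. Base-emitter loop: I_B = (V_BB − V_BE)/(R_B + (β+1)R_E) = (7.9 − 0.7)/(120 + 81×0.18) = 0.0535 mA.
I_C = β·I_B = 80×0.0535 = 4.28 mA.
V_CE = V_CC − I_C·R_C − I_E·R_E = 14 − 4.28×1.2 − 4.33×0.18 = 8.08 V > V_CE(sat), so the active-region assumption holds.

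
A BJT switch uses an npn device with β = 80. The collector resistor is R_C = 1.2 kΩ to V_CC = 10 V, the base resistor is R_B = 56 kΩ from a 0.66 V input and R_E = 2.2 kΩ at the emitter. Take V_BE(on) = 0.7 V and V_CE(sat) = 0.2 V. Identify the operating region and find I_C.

cutoff; I_C ≈ 0

V_BB = 0.66 V ≤ V_BE(on) = 0.7 V, so the base-emitter junction is not forward biased.
The transistor is in cutoff: I_B = I_C = 0.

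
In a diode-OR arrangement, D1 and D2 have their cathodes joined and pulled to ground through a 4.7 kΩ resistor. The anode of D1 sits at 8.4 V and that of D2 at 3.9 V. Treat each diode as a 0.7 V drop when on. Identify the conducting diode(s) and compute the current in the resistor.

Assume both conduct. Then node N would need to be at both 8.4−0.7 = 7.7 V and 3.9−0.7 = 3.2 V, which is impossible.
Assume only D1 conducts: V_N = 8.4 − 0.7 = 7.7 V, so I_R = 7.7/4.7 = 1.64 mA.
Check D2: its anode-to-cathode voltage is 3.9 − 7.7 = -3.8 V < 0.7 V, so it is off. The assumption is consistent.

Only D1 conducts; I_R ≈ 1.6 mA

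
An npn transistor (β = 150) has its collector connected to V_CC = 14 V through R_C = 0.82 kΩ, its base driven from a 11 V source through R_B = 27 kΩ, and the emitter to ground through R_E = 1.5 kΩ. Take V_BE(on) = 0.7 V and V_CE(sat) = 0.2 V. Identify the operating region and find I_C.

saturation; I_C ≈ 5.9 mA

Assume active: I_B = (11 − 0.7)/(27 + 151×1.5) = 0.0406 mA, I_C = β·I_B = 6.09 mA.
Then V_CE = 14 − 6.09×0.82 − 6.14×1.5 = -0.201 V < 0.2 V — the active assumption fails.
Re-solve with V_CE = 0.2 V. KCL at the emitter: V_E/R_E = (V_BB−0.7−V_E)/R_B + (V_CC−0.2−V_E)/R_C, giving V_E = 8.95 V.
I_C = (V_CC − 0.2 − V_E)/R_C = (13.8 − 8.95)/0.82 = 5.92 mA.
Check: I_B = (10.3 − 8.95)/27 = 0.05 mA, and β·I_B = 7.51 mA > I_C, confirming saturation.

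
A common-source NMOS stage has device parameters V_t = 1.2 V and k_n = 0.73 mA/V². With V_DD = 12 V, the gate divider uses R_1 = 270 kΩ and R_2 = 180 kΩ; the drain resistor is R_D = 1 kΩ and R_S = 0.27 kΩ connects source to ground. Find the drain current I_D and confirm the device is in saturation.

I_D ≈ 2.9 mA

V_G = V_DD·R_2/(R_1+R_2) = 12×180/450 = 4.8 V.
Assume saturation: I_D = (k_n/2)(V_GS − V_t)² with V_GS = V_G − I_D·R_S = 4.8 − 0.27·I_D.
Substituting gives 0.0266·I_D² − 1.71·I_D + 4.73 = 0, with roots I_D = 2.9 or 61.4 mA.
The root I_D = 61.4 mA gives V_GS = -11.8 V ≤ V_t, so take I_D = 2.9 mA.
Then V_GS = 4.02 V and V_DS = V_DD − I_D(R_D+R_S) = 12 − 2.9×1.27 = 8.32 V.
Saturation requires V_DS ≥ V_GS − V_t = 2.82 V; 8.32 ≥ 2.82 ✓.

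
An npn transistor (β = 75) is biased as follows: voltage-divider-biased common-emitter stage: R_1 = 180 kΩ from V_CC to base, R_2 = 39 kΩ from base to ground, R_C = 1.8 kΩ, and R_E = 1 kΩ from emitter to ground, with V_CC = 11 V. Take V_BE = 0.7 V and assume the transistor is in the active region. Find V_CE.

Thevenize the base divider: V_Th = V_CC·R_2/(R_1+R_2) = 11×39/219 = 1.96 V, R_Th = R_1‖R_2 = 32.1 kΩ.
Base-emitter loop: V_Th = I_B·R_Th + V_BE + (β+1)I_B·R_E, so I_B = (1.96 − 0.7) / (32.1 + 76×1) = 0.0117 mA.
I_C = β·I_B = 75×0.0117 = 0.874 mA, and I_E = (β+1)I_B = 0.885 mA.
V_CE = V_CC − I_C·R_C − I_E·R_E = 11 − 0.874×1.8 − 0.885×1 = 8.54 V.
V_CE = 8.54 V > 0.2 V confirms active-region operation.

V_CE ≈ 8.5 V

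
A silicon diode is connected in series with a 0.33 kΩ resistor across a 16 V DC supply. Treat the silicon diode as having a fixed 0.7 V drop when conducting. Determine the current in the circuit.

KVL around the loop: 16 = V_D + I·R = 0.7 + I × 0.33 kΩ.
So I = (16 − 0.7) / 0.33 kΩ = 15.3 / 0.33 = 46.4 mA.

I ≈ 46 mA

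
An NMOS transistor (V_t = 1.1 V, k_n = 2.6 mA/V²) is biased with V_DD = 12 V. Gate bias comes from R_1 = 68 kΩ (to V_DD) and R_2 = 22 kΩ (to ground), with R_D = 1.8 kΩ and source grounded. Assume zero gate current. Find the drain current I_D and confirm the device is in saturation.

I_D ≈ 4.4 mA

V_G = V_DD·R_2/(R_1+R_2) = 12×22/90 = 2.93 V. With the source grounded, V_GS = V_G = 2.93 V.
Assume saturation: I_D = (k_n/2)(V_GS − V_t)² = (2.6/2)×(2.93 − 1.1)² = 1.3×1.83² = 4.37 mA.
V_DS = V_DD − I_D·R_D = 12 − 4.37×1.8 = 4.14 V.
Saturation requires V_DS ≥ V_GS − V_t = 1.83 V; 4.14 ≥ 1.83 ✓.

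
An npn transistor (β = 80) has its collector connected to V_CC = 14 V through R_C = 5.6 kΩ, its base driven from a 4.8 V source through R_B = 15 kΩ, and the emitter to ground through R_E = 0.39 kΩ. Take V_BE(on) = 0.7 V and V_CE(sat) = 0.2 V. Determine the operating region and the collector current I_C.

saturation; I_C ≈ 2.3 mA

Assume active: I_B = (4.8 − 0.7)/(15 + 81×0.39) = 0.088 mA, I_C = β·I_B = 7.04 mA.
Then V_CE = 14 − 7.04×5.6 − 7.13×0.39 = -28.2 V < 0.2 V — the active assumption fails.
Re-solve with V_CE = 0.2 V. KCL at the emitter: V_E/R_E = (V_BB−0.7−V_E)/R_B + (V_CC−0.2−V_E)/R_C, giving V_E = 0.974 V.
I_C = (V_CC − 0.2 − V_E)/R_C = (13.8 − 0.974)/5.6 = 2.29 mA.
Check: I_B = (4.1 − 0.974)/15 = 0.208 mA, and β·I_B = 16.7 mA > I_C, confirming saturation.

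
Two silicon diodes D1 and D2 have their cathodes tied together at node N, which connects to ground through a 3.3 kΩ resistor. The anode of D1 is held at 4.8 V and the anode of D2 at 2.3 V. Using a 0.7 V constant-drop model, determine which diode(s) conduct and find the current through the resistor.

Assume both conduct. Then node N would need to be at both 4.8−0.7 = 4.1 V and 2.3−0.7 = 1.6 V, which is impossible.
Assume only D1 conducts: V_N = 4.8 − 0.7 = 4.1 V, so I_R = 4.1/3.3 = 1.24 mA.
Check D2: its anode-to-cathode voltage is 2.3 − 4.1 = -1.8 V < 0.7 V, so it is off. The assumption is consistent.

Only D1 conducts; I_R ≈ 1.2 mA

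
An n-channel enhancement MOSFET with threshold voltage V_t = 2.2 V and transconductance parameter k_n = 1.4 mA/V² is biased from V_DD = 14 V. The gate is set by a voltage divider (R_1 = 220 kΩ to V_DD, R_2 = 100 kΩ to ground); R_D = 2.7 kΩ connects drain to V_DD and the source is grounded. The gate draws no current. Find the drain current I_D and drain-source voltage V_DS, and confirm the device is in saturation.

V_G = V_DD·R_2/(R_1+R_2) = 14×100/320 = 4.38 V. With the source grounded, V_GS = V_G = 4.38 V.
Assume saturation: I_D = (k_n/2)(V_GS − V_t)² = (1.4/2)×(4.38 − 2.2)² = 0.7×2.17² = 3.31 mA.
V_DS = V_DD − I_D·R_D = 14 − 3.31×2.7 = 5.06 V.
Saturation requires V_DS ≥ V_GS − V_t = 2.17 V; 5.06 ≥ 2.17 ✓.

I_D ≈ 3.3 mA, V_DS ≈ 5.1 V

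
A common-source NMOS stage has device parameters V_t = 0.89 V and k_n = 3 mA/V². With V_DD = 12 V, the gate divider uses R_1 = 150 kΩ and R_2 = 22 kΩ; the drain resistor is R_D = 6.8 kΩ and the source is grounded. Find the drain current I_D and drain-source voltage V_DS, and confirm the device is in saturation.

I_D ≈ 0.62 mA, V_DS ≈ 7.8 V

V_G = V_DD·R_2/(R_1+R_2) = 12×22/172 = 1.53 V. With the source grounded, V_GS = V_G = 1.53 V.
Assume saturation: I_D = (k_n/2)(V_GS − V_t)² = (3/2)×(1.53 − 0.89)² = 1.5×0.645² = 0.624 mA.
V_DS = V_DD − I_D·R_D = 12 − 0.624×6.8 = 7.76 V.
Saturation requires V_DS ≥ V_GS − V_t = 0.645 V; 7.76 ≥ 0.645 ✓.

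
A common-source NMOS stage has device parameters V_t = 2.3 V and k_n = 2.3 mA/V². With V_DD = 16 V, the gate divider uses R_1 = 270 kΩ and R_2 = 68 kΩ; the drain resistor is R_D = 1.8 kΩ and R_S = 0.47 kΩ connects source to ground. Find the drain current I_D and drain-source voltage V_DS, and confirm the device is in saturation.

V_G = V_DD·R_2/(R_1+R_2) = 16×68/338 = 3.22 V.
Assume saturation: I_D = (k_n/2)(V_GS − V_t)² with V_GS = V_G − I_D·R_S = 3.22 − 0.47·I_D.
Substituting gives 0.254·I_D² − 1.99·I_D + 0.971 = 0, with roots I_D = 0.522 or 7.32 mA.
The root I_D = 7.32 mA gives V_GS = -0.224 V ≤ V_t, so take I_D = 0.522 mA.
Then V_GS = 2.97 V and V_DS = V_DD − I_D(R_D+R_S) = 16 − 0.522×2.27 = 14.8 V.
Saturation requires V_DS ≥ V_GS − V_t = 0.674 V; 14.8 ≥ 0.674 ✓.

I_D ≈ 0.52 mA, V_DS ≈ 15 V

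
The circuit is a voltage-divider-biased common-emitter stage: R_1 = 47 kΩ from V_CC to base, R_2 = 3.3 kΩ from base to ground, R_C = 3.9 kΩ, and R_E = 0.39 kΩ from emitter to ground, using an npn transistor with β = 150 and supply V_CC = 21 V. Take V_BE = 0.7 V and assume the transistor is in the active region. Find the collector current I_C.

Thevenize the base divider: V_Th = V_CC·R_2/(R_1+R_2) = 21×3.3/50.3 = 1.38 V, R_Th = R_1‖R_2 = 3.08 kΩ.
Base-emitter loop: V_Th = I_B·R_Th + V_BE + (β+1)I_B·R_E, so I_B = (1.38 − 0.7) / (3.08 + 151×0.39) = 0.0109 mA.
I_C = β·I_B = 150×0.0109 = 1.64 mA, and I_E = (β+1)I_B = 1.65 mA.
V_CE = V_CC − I_C·R_C − I_E·R_E = 21 − 1.64×3.9 − 1.65×0.39 = 14 V.
V_CE = 14 V > 0.2 V confirms active-region operation.

I_C ≈ 1.6 mA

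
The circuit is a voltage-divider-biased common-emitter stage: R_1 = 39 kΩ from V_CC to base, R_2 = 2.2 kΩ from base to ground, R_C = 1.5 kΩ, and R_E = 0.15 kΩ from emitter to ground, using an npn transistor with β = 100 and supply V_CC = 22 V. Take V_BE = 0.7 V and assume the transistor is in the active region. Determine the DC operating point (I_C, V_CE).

I_C ≈ 2.8 mA, V_CE ≈ 17 V

Thevenize the base divider: V_Th = V_CC·R_2/(R_1+R_2) = 22×2.2/41.2 = 1.17 V, R_Th = R_1‖R_2 = 2.08 kΩ.
Base-emitter loop: V_Th = I_B·R_Th + V_BE + (β+1)I_B·R_E, so I_B = (1.17 − 0.7) / (2.08 + 101×0.15) = 0.0276 mA.
I_C = β·I_B = 100×0.0276 = 2.76 mA, and I_E = (β+1)I_B = 2.78 mA.
V_CE = V_CC − I_C·R_C − I_E·R_E = 22 − 2.76×1.5 − 2.78×0.15 = 17.5 V.
V_CE = 17.5 V > 0.2 V confirms active-region operation.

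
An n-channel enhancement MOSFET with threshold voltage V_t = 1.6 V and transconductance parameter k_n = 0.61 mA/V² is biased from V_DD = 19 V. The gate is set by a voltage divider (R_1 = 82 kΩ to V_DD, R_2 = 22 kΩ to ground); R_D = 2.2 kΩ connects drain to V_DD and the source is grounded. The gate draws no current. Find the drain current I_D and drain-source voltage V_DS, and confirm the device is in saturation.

V_G = V_DD·R_2/(R_1+R_2) = 19×22/104 = 4.02 V. With the source grounded, V_GS = V_G = 4.02 V.
Assume saturation: I_D = (k_n/2)(V_GS − V_t)² = (0.61/2)×(4.02 − 1.6)² = 0.305×2.42² = 1.79 mA.
V_DS = V_DD − I_D·R_D = 19 − 1.79×2.2 = 15.1 V.
Saturation requires V_DS ≥ V_GS − V_t = 2.42 V; 15.1 ≥ 2.42 ✓.

I_D ≈ 1.8 mA, V_DS ≈ 15 V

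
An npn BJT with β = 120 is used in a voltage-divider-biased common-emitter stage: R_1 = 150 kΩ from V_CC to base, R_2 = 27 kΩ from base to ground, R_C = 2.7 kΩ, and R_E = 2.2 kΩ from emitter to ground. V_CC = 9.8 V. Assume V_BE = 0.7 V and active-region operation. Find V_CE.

V_CE ≈ 8.2 V

Thevenize the base divider: V_Th = V_CC·R_2/(R_1+R_2) = 9.8×27/177 = 1.49 V, R_Th = R_1‖R_2 = 22.9 kΩ.
Base-emitter loop: V_Th = I_B·R_Th + V_BE + (β+1)I_B·R_E, so I_B = (1.49 − 0.7) / (22.9 + 121×2.2) = 0.00275 mA.
I_C = β·I_B = 120×0.00275 = 0.33 mA, and I_E = (β+1)I_B = 0.333 mA.
V_CE = V_CC − I_C·R_C − I_E·R_E = 9.8 − 0.33×2.7 − 0.333×2.2 = 8.18 V.
V_CE = 8.18 V > 0.2 V confirms active-region operation.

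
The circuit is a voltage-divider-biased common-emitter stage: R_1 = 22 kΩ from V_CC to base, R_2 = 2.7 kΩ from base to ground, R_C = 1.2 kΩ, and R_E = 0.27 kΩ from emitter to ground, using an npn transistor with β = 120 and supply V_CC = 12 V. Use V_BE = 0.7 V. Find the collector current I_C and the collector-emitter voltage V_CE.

Thevenize the base divider: V_Th = V_CC·R_2/(R_1+R_2) = 12×2.7/24.7 = 1.31 V, R_Th = R_1‖R_2 = 2.4 kΩ.
Base-emitter loop: V_Th = I_B·R_Th + V_BE + (β+1)I_B·R_E, so I_B = (1.31 − 0.7) / (2.4 + 121×0.27) = 0.0174 mA.
I_C = β·I_B = 120×0.0174 = 2.09 mA, and I_E = (β+1)I_B = 2.11 mA.
V_CE = V_CC − I_C·R_C − I_E·R_E = 12 − 2.09×1.2 − 2.11×0.27 = 8.92 V.
V_CE = 8.92 V > 0.2 V confirms active-region operation.

I_C ≈ 2.1 mA, V_CE ≈ 8.9 V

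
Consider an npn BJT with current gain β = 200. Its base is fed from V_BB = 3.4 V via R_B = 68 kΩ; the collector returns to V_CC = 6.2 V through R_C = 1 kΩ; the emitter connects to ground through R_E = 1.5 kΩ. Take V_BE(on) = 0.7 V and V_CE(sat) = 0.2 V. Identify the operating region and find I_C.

active; I_C ≈ 1.5 mA

Assume active. Base-emitter loop: I_B = (V_BB − V_BE)/(R_B + (β+1)R_E) = (3.4 − 0.7)/(68 + 201×1.5) = 0.00731 mA.
I_C = β·I_B = 200×0.00731 = 1.46 mA.
V_CE = V_CC − I_C·R_C − I_E·R_E = 6.2 − 1.46×1 − 1.47×1.5 = 2.54 V > V_CE(sat), so the active-region assumption holds.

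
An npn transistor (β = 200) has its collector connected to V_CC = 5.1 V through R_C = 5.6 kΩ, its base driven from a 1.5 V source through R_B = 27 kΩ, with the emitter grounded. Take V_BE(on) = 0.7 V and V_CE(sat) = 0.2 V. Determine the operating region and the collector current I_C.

Assume active: I_B = (1.5 − 0.7)/27 = 0.0296 mA, giving I_C = β·I_B = 5.93 mA.
But then V_CE = 5.1 − 5.93×5.6 = -28.1 V < V_CE(sat) = 0.2 V — impossible in the active region.
So the transistor is saturated. With V_CE = 0.2 V, I_C = (V_CC − 0.2)/R_C = 4.9/5.6 = 0.875 mA.
Check: β·I_B = 5.93 mA > I_C = 0.875 mA, confirming saturation.

saturation; I_C ≈ 0.88 mA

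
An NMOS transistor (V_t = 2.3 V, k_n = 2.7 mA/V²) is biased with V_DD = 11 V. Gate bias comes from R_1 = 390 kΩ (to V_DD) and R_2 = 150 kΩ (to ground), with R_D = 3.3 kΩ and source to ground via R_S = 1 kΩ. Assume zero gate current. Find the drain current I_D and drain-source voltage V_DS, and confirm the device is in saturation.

V_G = V_DD·R_2/(R_1+R_2) = 11×150/540 = 3.06 V.
Assume saturation: I_D = (k_n/2)(V_GS − V_t)² with V_GS = V_G − I_D·R_S = 3.06 − 1·I_D.
Substituting gives 1.35·I_D² − 3.04·I_D + 0.771 = 0, with roots I_D = 0.291 or 1.96 mA.
The root I_D = 1.96 mA gives V_GS = 1.09 V ≤ V_t, so take I_D = 0.291 mA.
Then V_GS = 2.76 V and V_DS = V_DD − I_D(R_D+R_S) = 11 − 0.291×4.3 = 9.75 V.
Saturation requires V_DS ≥ V_GS − V_t = 0.464 V; 9.75 ≥ 0.464 ✓.

I_D ≈ 0.29 mA, V_DS ≈ 9.7 V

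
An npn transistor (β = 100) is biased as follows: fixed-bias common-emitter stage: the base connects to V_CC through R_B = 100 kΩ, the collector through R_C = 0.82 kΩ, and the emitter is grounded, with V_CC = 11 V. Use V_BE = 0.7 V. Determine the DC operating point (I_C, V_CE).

Base loop: V_CC = I_B·R_B + V_BE, so I_B = (11 − 0.7)/100 kΩ = 0.103 mA.
In the active region I_C = β·I_B = 100 × 0.103 = 10.3 mA.
Collector loop: V_CE = V_CC − I_C·R_C = 11 − 10.3×0.82 = 2.55 V.
Since V_CE = 2.55 V > V_CE(sat) ≈ 0.2 V, the transistor is in the active region as assumed.

I_C ≈ 10 mA, V_CE ≈ 2.6 V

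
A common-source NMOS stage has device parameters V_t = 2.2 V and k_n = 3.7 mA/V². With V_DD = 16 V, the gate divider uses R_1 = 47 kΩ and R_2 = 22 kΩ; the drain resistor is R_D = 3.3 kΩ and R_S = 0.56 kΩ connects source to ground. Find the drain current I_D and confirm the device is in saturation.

I_D ≈ 2.9 mA

V_G = V_DD·R_2/(R_1+R_2) = 16×22/69 = 5.1 V.
Assume saturation: I_D = (k_n/2)(V_GS − V_t)² with V_GS = V_G − I_D·R_S = 5.1 − 0.56·I_D.
Substituting gives 0.58·I_D² − 7.01·I_D + 15.6 = 0, with roots I_D = 2.93 or 9.15 mA.
The root I_D = 9.15 mA gives V_GS = -0.0243 V ≤ V_t, so take I_D = 2.93 mA.
Then V_GS = 3.46 V and V_DS = V_DD − I_D(R_D+R_S) = 16 − 2.93×3.86 = 4.68 V.
Saturation requires V_DS ≥ V_GS − V_t = 1.26 V; 4.68 ≥ 1.26 ✓.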